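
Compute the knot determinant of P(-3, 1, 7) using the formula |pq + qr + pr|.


Step 1: Compute pq + qr + pr.
pq = (-3)*1 = -3
qr = 1*7 = 7
pr = (-3)*7 = -21
pq + qr + pr = -3 + 7 + (-21) = -17
Step 2: Take absolute value.
det(P(-3,1,7)) = |-17| = 17

17


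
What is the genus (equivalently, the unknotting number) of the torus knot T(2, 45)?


For a torus knot T(p,q), both the unknotting number and genus equal (p-1)(q-1)/2.
= (2-1)(45-1)/2
= 1*44/2
= 44/2 = 22

22


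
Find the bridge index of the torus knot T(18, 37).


The bridge number of T(p,q) is min(p,q).
min(18, 37) = 18

18


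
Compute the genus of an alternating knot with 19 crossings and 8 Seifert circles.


For alternating knots, g = (c - s + 1)/2.
= (19 - 8 + 1)/2
= 12/2 = 6

6


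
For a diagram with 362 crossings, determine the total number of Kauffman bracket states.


Each crossing contributes 2 choices (A-smoothing or B-smoothing).
Total states = 2^362 = 9394170331095332911557922387157348109502730195633279482829163886128836100458433773854795993539074812127739904

9394170331095332911557922387157348109502730195633279482829163886128836100458433773854795993539074812127739904


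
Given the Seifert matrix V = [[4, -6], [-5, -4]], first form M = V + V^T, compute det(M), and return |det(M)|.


Step 1: Form V + V^T where V = [[4, -6], [-5, -4]]
  V^T = [[4, -5], [-6, -4]]
  V + V^T = [[8, -11], [-11, -8]]
Step 2: det(V + V^T) = 8*(-8) - (-11)*(-11)
  = -64 - 121 = -185
Step 3: Knot determinant = |det(V + V^T)| = |-185| = 185

185


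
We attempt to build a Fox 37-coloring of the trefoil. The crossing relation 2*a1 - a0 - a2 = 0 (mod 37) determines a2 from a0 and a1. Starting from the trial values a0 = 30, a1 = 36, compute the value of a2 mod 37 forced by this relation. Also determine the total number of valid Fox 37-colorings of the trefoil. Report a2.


Step 1: Apply the given crossing relation 2*a1 - a0 - a2 = 0 (mod 37).
  a2 = 2*a1 - a0 mod 37
  a2 = 2*36 - 30 mod 37
  a2 = 72 - 30 mod 37
  a2 = 42 mod 37 = 5
Step 2: The trefoil has determinant 3.
  Number of Fox p-colorings (p prime) is p^2 if p = 3, else p.
  Since 37 does not divide 3, only trivial (constant) colorings exist.
  (So the trial a0 = 30, a1 = 36 with a0 != a1 does NOT extend to a valid coloring of the whole trefoil: the other two crossing relations require 3*(a1 - a0) = 0 (mod 37), which fails.)
  Total colorings = 37
Step 3: a2 = 5, total Fox 37-colorings = 37

5


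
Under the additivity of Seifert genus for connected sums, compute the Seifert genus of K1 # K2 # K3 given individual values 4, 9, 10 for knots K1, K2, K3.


The Seifert genus is additive under connected sum.
Seifert genus(K1 # K2 # K3) = (4) + (9) + (10)
= 23

23


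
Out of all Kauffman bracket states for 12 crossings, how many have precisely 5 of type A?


We choose which 5 of 12 crossings get A-smoothings.
C(12, 5) = 12! / (5! * 7!)
= 792

792


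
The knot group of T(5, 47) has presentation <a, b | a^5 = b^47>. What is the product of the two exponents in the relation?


The relation is a^5 = b^47.
Product of exponents = 5 * 47
= 235

235


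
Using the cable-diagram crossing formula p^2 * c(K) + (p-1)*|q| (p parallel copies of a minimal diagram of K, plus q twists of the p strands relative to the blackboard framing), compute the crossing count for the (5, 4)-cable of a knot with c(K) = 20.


Step 1: Each of the c(K) crossings of the companion diagram becomes p*p = p^2 crossings among the p parallel strands, and each of the |q| twists s_1 s_2 ... s_(p-1) adds (p-1) crossings.
  Crossings = p^2 * c(K) + (p-1)*|q|
Step 2: = 5^2 * 20 + (5-1)*4
Step 3: = 25*20 + 4*4
Step 4: = 500 + 16 = 516

516


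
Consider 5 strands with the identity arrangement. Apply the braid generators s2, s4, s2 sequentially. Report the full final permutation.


Starting with identity [1, 2, 3, 4, 5].
Apply generators in sequence:
  After s2: [1, 3, 2, 4, 5]
  After s4: [1, 3, 2, 5, 4]
  After s2: [1, 2, 3, 5, 4]
Final permutation: [1, 2, 3, 5, 4]

[1, 2, 3, 5, 4]


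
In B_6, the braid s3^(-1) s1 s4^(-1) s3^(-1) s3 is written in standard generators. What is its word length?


The word length counts the number of generators (including inverses).
Listing each generator: s3^(-1), s1, s4^(-1), s3^(-1), s3
There are 5 generators in this braid word.

5


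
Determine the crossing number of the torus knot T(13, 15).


For a torus knot T(p, q) with gcd(p,q)=1,
the crossing number is min(p*(q-1), q*(p-1)).
p*(q-1) = 13*14 = 182
q*(p-1) = 15*12 = 180
min(182, 180) = 180

180


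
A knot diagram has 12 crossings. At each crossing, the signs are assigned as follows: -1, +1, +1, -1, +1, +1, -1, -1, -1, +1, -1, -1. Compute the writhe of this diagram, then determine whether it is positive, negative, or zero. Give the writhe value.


Step 1: Count positive crossings (+1).
Positive crossings: 5
Step 2: Count negative crossings (-1).
Negative crossings: 7
Step 3: Writhe = (positive) - (negative)
w = 5 - 7 = -2
Step 4: |w| = 2, and w is negative

-2


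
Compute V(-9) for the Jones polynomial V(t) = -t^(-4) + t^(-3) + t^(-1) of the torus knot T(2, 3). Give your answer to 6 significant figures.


Substituting t = -9 into V(t) = -t^(-4) + t^(-3) + t^(-1):
  (-)t^(-4) = -0.000152416
  (+)t^(-3) = -0.00137174
  (+)t^(-1) = -0.111111
Sum = (-0.000152416) + (-0.00137174) + (-0.111111)
= -0.112635269
Rounded to 6 significant figures: -0.112635

-0.112635


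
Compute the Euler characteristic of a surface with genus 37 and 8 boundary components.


chi = 2 - 2g - b
= 2 - 2*37 - 8
= 2 - 74 - 8 = -80

-80


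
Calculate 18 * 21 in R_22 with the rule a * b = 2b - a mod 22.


18 * 21 = 2*21 - 18 mod 22
= 42 - 18 mod 22
= 24 mod 22 = 2

2


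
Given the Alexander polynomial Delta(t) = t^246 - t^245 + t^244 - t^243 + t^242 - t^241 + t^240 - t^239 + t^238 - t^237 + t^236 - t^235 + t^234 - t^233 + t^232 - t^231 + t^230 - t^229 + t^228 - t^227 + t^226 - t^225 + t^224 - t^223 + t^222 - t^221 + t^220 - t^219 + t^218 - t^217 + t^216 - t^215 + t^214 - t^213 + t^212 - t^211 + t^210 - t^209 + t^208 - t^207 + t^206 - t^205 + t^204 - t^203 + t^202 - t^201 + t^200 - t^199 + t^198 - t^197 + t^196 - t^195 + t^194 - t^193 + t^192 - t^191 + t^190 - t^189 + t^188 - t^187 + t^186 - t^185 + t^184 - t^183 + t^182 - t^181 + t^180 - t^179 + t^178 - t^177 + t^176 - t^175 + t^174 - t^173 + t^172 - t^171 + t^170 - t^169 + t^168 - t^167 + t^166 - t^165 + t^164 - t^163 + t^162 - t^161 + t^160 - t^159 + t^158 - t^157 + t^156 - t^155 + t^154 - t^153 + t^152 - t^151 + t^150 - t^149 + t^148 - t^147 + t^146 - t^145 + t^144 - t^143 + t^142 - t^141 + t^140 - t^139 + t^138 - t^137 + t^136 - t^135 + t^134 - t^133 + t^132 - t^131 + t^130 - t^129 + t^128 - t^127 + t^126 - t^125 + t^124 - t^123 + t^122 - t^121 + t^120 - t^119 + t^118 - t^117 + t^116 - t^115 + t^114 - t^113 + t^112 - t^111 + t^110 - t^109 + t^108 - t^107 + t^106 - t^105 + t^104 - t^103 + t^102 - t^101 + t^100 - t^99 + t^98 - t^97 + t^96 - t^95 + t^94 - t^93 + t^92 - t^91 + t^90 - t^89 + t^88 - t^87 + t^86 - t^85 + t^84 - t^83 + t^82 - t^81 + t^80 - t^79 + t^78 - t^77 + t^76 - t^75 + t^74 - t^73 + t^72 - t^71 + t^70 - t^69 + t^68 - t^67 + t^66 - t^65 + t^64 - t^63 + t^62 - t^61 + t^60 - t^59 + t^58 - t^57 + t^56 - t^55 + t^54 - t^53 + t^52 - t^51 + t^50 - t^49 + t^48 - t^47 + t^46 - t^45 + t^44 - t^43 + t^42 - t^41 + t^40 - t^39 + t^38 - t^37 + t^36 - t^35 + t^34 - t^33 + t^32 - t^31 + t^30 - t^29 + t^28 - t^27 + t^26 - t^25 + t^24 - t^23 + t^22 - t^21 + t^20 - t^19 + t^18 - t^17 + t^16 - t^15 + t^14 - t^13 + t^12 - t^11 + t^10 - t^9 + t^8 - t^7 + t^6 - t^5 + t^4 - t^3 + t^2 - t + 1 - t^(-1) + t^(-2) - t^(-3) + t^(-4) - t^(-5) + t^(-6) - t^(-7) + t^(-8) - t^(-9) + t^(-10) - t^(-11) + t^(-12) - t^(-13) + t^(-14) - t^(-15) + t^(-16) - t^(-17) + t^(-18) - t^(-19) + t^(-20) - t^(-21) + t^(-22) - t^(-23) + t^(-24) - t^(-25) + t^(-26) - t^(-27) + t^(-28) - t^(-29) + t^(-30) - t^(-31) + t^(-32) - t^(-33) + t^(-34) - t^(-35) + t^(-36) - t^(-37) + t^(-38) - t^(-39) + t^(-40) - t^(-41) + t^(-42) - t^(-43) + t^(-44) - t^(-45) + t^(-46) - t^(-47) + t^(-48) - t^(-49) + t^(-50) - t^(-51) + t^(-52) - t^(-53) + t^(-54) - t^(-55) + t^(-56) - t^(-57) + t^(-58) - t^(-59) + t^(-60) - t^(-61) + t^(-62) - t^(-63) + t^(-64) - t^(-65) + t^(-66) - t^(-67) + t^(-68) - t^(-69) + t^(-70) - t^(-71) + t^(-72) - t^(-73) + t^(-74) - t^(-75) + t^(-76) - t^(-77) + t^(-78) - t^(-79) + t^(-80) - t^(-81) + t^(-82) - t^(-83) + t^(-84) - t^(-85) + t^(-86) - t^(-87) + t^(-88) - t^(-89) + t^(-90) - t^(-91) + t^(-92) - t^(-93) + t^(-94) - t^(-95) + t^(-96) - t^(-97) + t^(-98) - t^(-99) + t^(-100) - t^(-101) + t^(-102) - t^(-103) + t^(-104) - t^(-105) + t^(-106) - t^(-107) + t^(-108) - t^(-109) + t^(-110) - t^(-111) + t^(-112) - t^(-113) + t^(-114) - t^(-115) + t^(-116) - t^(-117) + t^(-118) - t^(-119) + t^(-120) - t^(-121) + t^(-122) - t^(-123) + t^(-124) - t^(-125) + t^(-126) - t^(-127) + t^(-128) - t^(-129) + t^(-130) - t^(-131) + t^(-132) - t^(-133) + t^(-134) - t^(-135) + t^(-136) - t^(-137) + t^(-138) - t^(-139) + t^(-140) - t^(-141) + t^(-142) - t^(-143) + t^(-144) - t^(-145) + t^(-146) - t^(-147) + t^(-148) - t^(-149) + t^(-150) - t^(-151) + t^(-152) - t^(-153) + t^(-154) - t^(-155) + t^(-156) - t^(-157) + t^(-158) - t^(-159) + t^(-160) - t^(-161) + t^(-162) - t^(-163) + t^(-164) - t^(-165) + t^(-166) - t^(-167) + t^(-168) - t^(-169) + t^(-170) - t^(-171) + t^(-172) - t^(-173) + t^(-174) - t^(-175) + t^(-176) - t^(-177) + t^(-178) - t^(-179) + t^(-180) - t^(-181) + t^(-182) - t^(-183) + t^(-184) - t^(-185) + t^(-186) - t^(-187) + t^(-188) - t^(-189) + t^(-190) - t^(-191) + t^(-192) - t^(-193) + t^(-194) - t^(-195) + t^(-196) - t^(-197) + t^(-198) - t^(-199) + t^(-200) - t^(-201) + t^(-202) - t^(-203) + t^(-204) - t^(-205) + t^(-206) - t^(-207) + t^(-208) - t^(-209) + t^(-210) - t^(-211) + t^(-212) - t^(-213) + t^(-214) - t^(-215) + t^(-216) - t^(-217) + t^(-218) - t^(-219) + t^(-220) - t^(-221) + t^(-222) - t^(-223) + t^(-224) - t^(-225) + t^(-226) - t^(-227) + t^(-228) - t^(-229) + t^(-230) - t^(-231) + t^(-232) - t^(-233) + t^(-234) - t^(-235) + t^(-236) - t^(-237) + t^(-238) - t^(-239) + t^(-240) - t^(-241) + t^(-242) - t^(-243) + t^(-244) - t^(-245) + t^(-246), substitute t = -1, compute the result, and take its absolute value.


Step 1: The polynomial has 493 terms with alternating signs, exponents from 246 down to -246.
Step 2: Substitute t = -1. The i-th term has coefficient (-1)^i and exponent (m-i),
  so its value is (-1)^i * (-1)^(m-i) = (-1)^m = 1 for every i.
Step 3: All 493 terms equal 1, so Delta(-1) = 493 * (1) = 493
Step 4: |Delta(-1)| = 493

493


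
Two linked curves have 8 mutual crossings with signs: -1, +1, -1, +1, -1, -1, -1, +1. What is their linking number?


Step 1: Count positive crossings: 3
Step 2: Count negative crossings: 5
Step 3: Sum of signs = 3 - 5 = -2
Step 4: Linking number = sum/2 = -2/2 = -1

-1


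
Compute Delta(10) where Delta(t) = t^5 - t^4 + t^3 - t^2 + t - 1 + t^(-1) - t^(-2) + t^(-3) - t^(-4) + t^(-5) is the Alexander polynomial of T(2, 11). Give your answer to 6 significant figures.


Substituting t = 10 into Delta(t) = t^5 - t^4 + t^3 - t^2 + t - 1 + t^(-1) - t^(-2) + t^(-3) - t^(-4) + t^(-5):
Term values: (100000) + (-10000) + (1000) + (-100) + (10) + (-1) + (0.1) + (-0.01) + (0.001) + (-0.0001) + (1e-05)
Sum = 90909.09091
Rounded to 6 significant figures: 90909.1

90909.1


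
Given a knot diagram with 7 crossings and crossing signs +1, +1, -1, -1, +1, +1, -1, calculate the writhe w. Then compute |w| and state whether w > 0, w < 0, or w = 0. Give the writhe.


Step 1: Count positive crossings (+1).
Positive crossings: 4
Step 2: Count negative crossings (-1).
Negative crossings: 3
Step 3: Writhe = (positive) - (negative)
w = 4 - 3 = 1
Step 4: |w| = 1, and w is positive

1


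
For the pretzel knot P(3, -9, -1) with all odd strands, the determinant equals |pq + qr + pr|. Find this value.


Step 1: Compute pq + qr + pr.
pq = 3*(-9) = -27
qr = (-9)*(-1) = 9
pr = 3*(-1) = -3
pq + qr + pr = -27 + 9 + (-3) = -21
Step 2: Take absolute value.
det(P(3,-9,-1)) = |-21| = 21

21


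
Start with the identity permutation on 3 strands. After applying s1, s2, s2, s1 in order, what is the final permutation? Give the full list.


Starting with identity [1, 2, 3].
Apply generators in sequence:
  After s1: [2, 1, 3]
  After s2: [2, 3, 1]
  After s2: [2, 1, 3]
  After s1: [1, 2, 3]
Final permutation: [1, 2, 3]

[1, 2, 3]


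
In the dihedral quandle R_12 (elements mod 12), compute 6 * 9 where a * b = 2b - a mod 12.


6 * 9 = 2*9 - 6 mod 12
= 18 - 6 mod 12
= 12 mod 12 = 0

0


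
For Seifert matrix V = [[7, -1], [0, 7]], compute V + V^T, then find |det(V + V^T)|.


Step 1: Form V + V^T where V = [[7, -1], [0, 7]]
  V^T = [[7, 0], [-1, 7]]
  V + V^T = [[14, -1], [-1, 14]]
Step 2: det(V + V^T) = 14*14 - (-1)*(-1)
  = 196 - 1 = 195
Step 3: Knot determinant = |det(V + V^T)| = |195| = 195

195


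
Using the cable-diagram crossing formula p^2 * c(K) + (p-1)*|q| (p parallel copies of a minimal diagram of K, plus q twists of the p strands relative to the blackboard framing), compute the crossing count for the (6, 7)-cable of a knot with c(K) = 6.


Step 1: Each of the c(K) crossings of the companion diagram becomes p*p = p^2 crossings among the p parallel strands, and each of the |q| twists s_1 s_2 ... s_(p-1) adds (p-1) crossings.
  Crossings = p^2 * c(K) + (p-1)*|q|
Step 2: = 6^2 * 6 + (6-1)*7
Step 3: = 36*6 + 5*7
Step 4: = 216 + 35 = 251

251


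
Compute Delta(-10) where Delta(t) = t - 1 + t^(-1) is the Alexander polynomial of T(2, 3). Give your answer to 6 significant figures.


Substituting t = -10 into Delta(t) = t - 1 + t^(-1):
Term values: (-10) + (-1) + (-0.1)
Sum = -11.1
Rounded to 6 significant figures: -11.1

-11.1


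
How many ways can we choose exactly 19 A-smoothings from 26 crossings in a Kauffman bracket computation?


We choose which 19 of 26 crossings get A-smoothings.
C(26, 19) = 26! / (19! * 7!)
= 657800

657800


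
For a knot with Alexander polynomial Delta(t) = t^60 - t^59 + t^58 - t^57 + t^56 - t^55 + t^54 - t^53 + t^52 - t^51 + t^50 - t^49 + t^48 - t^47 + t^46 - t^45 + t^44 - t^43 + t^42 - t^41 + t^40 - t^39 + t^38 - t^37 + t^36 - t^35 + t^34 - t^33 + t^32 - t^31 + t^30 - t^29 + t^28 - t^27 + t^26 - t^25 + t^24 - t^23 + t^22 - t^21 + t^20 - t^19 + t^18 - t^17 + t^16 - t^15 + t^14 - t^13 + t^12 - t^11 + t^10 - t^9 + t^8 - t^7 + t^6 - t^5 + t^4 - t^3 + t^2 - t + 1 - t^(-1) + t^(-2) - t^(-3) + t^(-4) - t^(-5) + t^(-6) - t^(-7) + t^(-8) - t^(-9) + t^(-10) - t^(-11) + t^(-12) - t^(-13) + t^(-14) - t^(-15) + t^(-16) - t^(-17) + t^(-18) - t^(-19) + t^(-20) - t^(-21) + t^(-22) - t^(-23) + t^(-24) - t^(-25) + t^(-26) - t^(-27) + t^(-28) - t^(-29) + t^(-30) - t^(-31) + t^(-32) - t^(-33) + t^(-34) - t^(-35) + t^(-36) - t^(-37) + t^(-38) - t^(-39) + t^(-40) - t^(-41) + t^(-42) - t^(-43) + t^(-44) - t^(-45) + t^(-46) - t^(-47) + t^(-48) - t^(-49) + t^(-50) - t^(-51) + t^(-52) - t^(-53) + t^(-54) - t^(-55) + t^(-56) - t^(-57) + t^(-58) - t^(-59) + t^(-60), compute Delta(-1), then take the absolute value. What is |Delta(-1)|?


Step 1: The polynomial has 121 terms with alternating signs, exponents from 60 down to -60.
Step 2: Substitute t = -1. The i-th term has coefficient (-1)^i and exponent (m-i),
  so its value is (-1)^i * (-1)^(m-i) = (-1)^m = 1 for every i.
Step 3: All 121 terms equal 1, so Delta(-1) = 121 * (1) = 121
Step 4: |Delta(-1)| = 121

121


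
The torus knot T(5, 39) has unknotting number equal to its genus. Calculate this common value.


For a torus knot T(p,q), both the unknotting number and genus equal (p-1)(q-1)/2.
= (5-1)(39-1)/2
= 4*38/2
= 152/2 = 76

76


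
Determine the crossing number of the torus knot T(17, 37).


For a torus knot T(p, q) with gcd(p,q)=1,
the crossing number is min(p*(q-1), q*(p-1)).
p*(q-1) = 17*36 = 612
q*(p-1) = 37*16 = 592
min(612, 592) = 592

592


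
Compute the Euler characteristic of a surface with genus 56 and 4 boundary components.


chi = 2 - 2g - b
= 2 - 2*56 - 4
= 2 - 112 - 4 = -114

-114


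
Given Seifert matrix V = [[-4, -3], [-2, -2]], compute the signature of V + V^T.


Step 1: V + V^T = [[-8, -5], [-5, -4]]
Step 2: trace = -12, det = 7
Step 3: Discriminant = (-12)^2 - 4*7 = 116
Step 4: Eigenvalues: -0.614835, -11.3852
Step 5: Signature = (# positive eigenvalues) - (# negative eigenvalues) = -2

-2


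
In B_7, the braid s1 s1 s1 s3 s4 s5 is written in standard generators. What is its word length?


The word length counts the number of generators (including inverses).
Listing each generator: s1, s1, s1, s3, s4, s5
There are 6 generators in this braid word.

6


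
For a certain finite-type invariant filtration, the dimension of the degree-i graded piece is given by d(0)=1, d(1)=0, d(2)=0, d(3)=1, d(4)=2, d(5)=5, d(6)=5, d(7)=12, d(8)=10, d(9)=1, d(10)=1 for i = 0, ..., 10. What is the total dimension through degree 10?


Total dimension = d(0) + d(1) + ... + d(10)
= 1 + 0 + 0 + 1 + 2 + 5 + 5 + 12 + 10 + 1 + 1
= 38

38


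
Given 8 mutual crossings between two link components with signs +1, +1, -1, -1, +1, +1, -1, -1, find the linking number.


Step 1: Count positive crossings: 4
Step 2: Count negative crossings: 4
Step 3: Sum of signs = 4 - 4 = 0
Step 4: Linking number = sum/2 = 0/2 = 0

0


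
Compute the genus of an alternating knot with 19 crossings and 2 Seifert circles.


For alternating knots, g = (c - s + 1)/2.
= (19 - 2 + 1)/2
= 18/2 = 9

9


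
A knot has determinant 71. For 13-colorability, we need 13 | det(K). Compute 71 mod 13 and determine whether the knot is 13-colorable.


Step 1: A knot is p-colorable if and only if p divides its determinant.
Step 2: Compute 71 mod 13.
71 = 5 * 13 + 6
Step 3: 71 mod 13 = 6
Step 4: The knot is 13-colorable: no

6


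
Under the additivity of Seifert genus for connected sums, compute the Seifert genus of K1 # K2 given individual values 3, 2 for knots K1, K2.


The Seifert genus is additive under connected sum.
Seifert genus(K1 # K2) = (3) + (2)
= 5

5


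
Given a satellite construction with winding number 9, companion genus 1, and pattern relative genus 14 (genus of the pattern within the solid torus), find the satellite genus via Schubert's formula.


Schubert: g(satellite) = g_rel(pattern) + |winding| * g(companion),
where g_rel(pattern) is the genus of the pattern relative to the solid torus.
= 14 + 9 * 1
= 14 + 9 = 23

23


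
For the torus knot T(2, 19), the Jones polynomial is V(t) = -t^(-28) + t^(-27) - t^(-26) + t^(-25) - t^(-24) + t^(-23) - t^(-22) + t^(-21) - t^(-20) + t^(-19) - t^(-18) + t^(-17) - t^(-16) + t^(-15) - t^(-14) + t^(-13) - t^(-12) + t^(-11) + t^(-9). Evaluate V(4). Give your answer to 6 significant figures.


Substituting t = 4 into V(t) = -t^(-28) + t^(-27) - t^(-26) + t^(-25) - t^(-24) + t^(-23) - t^(-22) + t^(-21) - t^(-20) + t^(-19) - t^(-18) + t^(-17) - t^(-16) + t^(-15) - t^(-14) + t^(-13) - t^(-12) + t^(-11) + t^(-9):
  (-)t^(-28) = -1.38778e-17
  (+)t^(-27) = 5.55112e-17
  (-)t^(-26) = -2.22045e-16
  (+)t^(-25) = 8.88178e-16
  (-)t^(-24) = -3.55271e-15
  (+)t^(-23) = 1.42109e-14
  (-)t^(-22) = -5.68434e-14
  (+)t^(-21) = 2.27374e-13
  (-)t^(-20) = -9.09495e-13
  (+)t^(-19) = 3.63798e-12
  (-)t^(-18) = -1.45519e-11
  (+)t^(-17) = 5.82077e-11
  (-)t^(-16) = -2.32831e-10
  (+)t^(-15) = 9.31323e-10
  (-)t^(-14) = -3.72529e-09
  (+)t^(-13) = 1.49012e-08
  (-)t^(-12) = -5.96046e-08
  (+)t^(-11) = 2.38419e-07
  (+)t^(-9) = 3.8147e-06
Sum = (-1.38778e-17) + (5.55112e-17) + (-2.22045e-16) + (8.88178e-16) + (-3.55271e-15) + (1.42109e-14) + (-5.68434e-14) + (2.27374e-13) + (-9.09495e-13) + (3.63798e-12) + (-1.45519e-11) + (5.82077e-11) + (-2.32831e-10) + (9.31323e-10) + (-3.72529e-09) + (1.49012e-08) + (-5.96046e-08) + (2.38419e-07) + (3.8147e-06)
= 4.005432129e-06
Rounded to 6 significant figures: 4.00543e-06

4.00543e-06


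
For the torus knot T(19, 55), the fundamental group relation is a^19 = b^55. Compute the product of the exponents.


The relation is a^19 = b^55.
Product of exponents = 19 * 55
= 1045

1045


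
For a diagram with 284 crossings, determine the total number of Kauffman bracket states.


Each crossing contributes 2 choices (A-smoothing or B-smoothing).
Total states = 2^284 = 31082702275611665134711390509176302506278509424834232340028998555822468563283335970816

31082702275611665134711390509176302506278509424834232340028998555822468563283335970816


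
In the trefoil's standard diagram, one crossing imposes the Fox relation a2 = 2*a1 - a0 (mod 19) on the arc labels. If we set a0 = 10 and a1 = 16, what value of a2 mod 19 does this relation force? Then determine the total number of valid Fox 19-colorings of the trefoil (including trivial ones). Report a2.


Step 1: Apply the given crossing relation 2*a1 - a0 - a2 = 0 (mod 19).
  a2 = 2*a1 - a0 mod 19
  a2 = 2*16 - 10 mod 19
  a2 = 32 - 10 mod 19
  a2 = 22 mod 19 = 3
Step 2: The trefoil has determinant 3.
  Number of Fox p-colorings (p prime) is p^2 if p = 3, else p.
  Since 19 does not divide 3, only trivial (constant) colorings exist.
  (So the trial a0 = 10, a1 = 16 with a0 != a1 does NOT extend to a valid coloring of the whole trefoil: the other two crossing relations require 3*(a1 - a0) = 0 (mod 19), which fails.)
  Total colorings = 19
Step 3: a2 = 3, total Fox 19-colorings = 19

3


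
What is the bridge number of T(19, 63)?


The bridge number of T(p,q) is min(p,q).
min(19, 63) = 19

19


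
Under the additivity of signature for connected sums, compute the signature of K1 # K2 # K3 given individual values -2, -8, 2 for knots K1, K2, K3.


The signature is additive under connected sum.
signature(K1 # K2 # K3) = (-2) + (-8) + (2)
= -8

-8


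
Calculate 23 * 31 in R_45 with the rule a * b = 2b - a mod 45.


23 * 31 = 2*31 - 23 mod 45
= 62 - 23 mod 45
= 39 mod 45 = 39

39


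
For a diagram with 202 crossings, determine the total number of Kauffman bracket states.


Each crossing contributes 2 choices (A-smoothing or B-smoothing).
Total states = 2^202 = 6427752177035961102167848369364650410088811975131171341205504

6427752177035961102167848369364650410088811975131171341205504


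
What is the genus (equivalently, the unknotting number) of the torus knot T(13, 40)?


For a torus knot T(p,q), both the unknotting number and genus equal (p-1)(q-1)/2.
= (13-1)(40-1)/2
= 12*39/2
= 468/2 = 234

234


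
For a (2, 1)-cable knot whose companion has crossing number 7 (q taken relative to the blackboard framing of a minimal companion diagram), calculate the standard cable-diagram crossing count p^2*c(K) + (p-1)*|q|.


Step 1: Each of the c(K) crossings of the companion diagram becomes p*p = p^2 crossings among the p parallel strands, and each of the |q| twists s_1 s_2 ... s_(p-1) adds (p-1) crossings.
  Crossings = p^2 * c(K) + (p-1)*|q|
Step 2: = 2^2 * 7 + (2-1)*1
Step 3: = 4*7 + 1*1
Step 4: = 28 + 1 = 29

29


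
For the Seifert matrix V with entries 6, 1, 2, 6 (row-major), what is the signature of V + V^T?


Step 1: V + V^T = [[12, 3], [3, 12]]
Step 2: trace = 24, det = 135
Step 3: Discriminant = 24^2 - 4*135 = 36
Step 4: Eigenvalues: 15, 9
Step 5: Signature = (# positive eigenvalues) - (# negative eigenvalues) = 2

2


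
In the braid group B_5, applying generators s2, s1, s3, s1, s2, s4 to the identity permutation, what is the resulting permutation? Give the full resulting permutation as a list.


Starting with identity [1, 2, 3, 4, 5].
Apply generators in sequence:
  After s2: [1, 3, 2, 4, 5]
  After s1: [3, 1, 2, 4, 5]
  After s3: [3, 1, 4, 2, 5]
  After s1: [1, 3, 4, 2, 5]
  After s2: [1, 4, 3, 2, 5]
  After s4: [1, 4, 3, 5, 2]
Final permutation: [1, 4, 3, 5, 2]

[1, 4, 3, 5, 2]


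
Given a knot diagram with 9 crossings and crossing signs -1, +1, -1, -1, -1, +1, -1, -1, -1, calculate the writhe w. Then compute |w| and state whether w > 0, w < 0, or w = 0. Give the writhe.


Step 1: Count positive crossings (+1).
Positive crossings: 2
Step 2: Count negative crossings (-1).
Negative crossings: 7
Step 3: Writhe = (positive) - (negative)
w = 2 - 7 = -5
Step 4: |w| = 5, and w is negative

-5


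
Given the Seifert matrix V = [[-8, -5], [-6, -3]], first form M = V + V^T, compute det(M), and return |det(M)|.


Step 1: Form V + V^T where V = [[-8, -5], [-6, -3]]
  V^T = [[-8, -6], [-5, -3]]
  V + V^T = [[-16, -11], [-11, -6]]
Step 2: det(V + V^T) = (-16)*(-6) - (-11)*(-11)
  = 96 - 121 = -25
Step 3: Knot determinant = |det(V + V^T)| = |-25| = 25

25


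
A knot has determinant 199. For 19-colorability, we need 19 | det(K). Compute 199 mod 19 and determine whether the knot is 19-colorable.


Step 1: A knot is p-colorable if and only if p divides its determinant.
Step 2: Compute 199 mod 19.
199 = 10 * 19 + 9
Step 3: 199 mod 19 = 9
Step 4: The knot is 19-colorable: no

9


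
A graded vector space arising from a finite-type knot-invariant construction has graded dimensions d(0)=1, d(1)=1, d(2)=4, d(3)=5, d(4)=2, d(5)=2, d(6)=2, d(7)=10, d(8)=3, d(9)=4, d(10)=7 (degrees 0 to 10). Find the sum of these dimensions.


Total dimension = d(0) + d(1) + ... + d(10)
= 1 + 1 + 4 + 5 + 2 + 2 + 2 + 10 + 3 + 4 + 7
= 41

41


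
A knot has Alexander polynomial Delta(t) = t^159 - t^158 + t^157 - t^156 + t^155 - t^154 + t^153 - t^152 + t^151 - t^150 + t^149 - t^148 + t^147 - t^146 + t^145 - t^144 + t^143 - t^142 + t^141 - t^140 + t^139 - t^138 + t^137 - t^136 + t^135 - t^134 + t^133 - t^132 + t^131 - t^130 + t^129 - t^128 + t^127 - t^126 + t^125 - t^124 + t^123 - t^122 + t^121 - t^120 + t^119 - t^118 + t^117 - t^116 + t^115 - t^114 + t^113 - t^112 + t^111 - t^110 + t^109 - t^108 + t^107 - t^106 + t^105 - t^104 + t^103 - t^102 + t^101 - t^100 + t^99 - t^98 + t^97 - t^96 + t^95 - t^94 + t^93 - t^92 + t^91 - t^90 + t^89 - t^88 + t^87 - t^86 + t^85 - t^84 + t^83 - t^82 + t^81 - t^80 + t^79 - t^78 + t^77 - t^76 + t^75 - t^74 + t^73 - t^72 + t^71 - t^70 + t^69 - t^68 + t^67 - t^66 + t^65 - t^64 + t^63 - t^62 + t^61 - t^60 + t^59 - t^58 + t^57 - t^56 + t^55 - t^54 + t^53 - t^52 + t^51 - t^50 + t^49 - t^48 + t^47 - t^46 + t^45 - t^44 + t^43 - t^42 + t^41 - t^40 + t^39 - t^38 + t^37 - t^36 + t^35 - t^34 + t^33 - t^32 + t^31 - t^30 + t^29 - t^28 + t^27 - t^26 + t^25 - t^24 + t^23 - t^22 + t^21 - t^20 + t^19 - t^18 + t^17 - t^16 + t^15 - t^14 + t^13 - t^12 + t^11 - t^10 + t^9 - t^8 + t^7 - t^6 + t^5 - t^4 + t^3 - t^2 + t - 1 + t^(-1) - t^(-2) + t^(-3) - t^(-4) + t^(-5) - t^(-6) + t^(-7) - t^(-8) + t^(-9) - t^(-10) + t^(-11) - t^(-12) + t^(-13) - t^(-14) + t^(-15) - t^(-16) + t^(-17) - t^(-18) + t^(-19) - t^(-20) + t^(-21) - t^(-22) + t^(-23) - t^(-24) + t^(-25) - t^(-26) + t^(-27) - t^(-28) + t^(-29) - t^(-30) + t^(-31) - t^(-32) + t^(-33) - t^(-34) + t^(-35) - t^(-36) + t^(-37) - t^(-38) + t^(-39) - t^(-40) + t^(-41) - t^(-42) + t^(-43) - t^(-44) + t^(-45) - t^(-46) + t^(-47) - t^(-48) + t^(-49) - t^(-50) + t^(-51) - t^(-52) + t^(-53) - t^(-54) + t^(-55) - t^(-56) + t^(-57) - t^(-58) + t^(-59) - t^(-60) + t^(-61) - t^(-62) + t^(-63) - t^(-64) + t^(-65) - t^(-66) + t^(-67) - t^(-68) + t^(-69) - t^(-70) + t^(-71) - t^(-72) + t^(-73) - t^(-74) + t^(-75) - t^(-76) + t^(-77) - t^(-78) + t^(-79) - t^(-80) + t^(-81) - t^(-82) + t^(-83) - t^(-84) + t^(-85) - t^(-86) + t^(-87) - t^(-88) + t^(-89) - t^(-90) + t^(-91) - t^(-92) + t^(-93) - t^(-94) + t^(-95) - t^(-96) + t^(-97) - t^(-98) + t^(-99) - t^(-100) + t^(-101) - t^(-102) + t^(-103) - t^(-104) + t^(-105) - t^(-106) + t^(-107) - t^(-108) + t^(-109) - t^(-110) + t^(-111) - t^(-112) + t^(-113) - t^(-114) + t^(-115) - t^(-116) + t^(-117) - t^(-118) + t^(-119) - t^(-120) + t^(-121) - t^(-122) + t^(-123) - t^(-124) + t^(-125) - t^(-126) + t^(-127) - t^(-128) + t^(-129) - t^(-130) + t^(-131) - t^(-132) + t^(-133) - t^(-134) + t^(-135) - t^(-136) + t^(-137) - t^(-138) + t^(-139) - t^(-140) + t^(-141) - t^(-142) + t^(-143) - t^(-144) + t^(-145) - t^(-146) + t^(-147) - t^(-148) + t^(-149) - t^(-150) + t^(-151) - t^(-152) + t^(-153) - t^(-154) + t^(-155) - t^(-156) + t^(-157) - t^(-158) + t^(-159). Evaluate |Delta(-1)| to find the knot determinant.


Step 1: The polynomial has 319 terms with alternating signs, exponents from 159 down to -159.
Step 2: Substitute t = -1. The i-th term has coefficient (-1)^i and exponent (m-i),
  so its value is (-1)^i * (-1)^(m-i) = (-1)^m = -1 for every i.
Step 3: All 319 terms equal -1, so Delta(-1) = 319 * (-1) = -319
Step 4: |Delta(-1)| = 319

319


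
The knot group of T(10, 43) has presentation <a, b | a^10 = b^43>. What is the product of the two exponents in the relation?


The relation is a^10 = b^43.
Product of exponents = 10 * 43
= 430

430


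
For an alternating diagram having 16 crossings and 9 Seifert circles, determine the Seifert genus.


For alternating knots, g = (c - s + 1)/2.
= (16 - 9 + 1)/2
= 8/2 = 4

4


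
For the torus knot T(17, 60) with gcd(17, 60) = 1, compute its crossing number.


For a torus knot T(p, q) with gcd(p,q)=1,
the crossing number is min(p*(q-1), q*(p-1)).
p*(q-1) = 17*59 = 1003
q*(p-1) = 60*16 = 960
min(1003, 960) = 960

960


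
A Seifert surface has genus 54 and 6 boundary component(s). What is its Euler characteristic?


chi = 2 - 2g - b
= 2 - 2*54 - 6
= 2 - 108 - 6 = -112

-112


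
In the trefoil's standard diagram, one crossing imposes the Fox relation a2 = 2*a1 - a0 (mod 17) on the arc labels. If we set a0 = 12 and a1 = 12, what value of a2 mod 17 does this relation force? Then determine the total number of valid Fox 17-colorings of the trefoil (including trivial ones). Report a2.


Step 1: Apply the given crossing relation 2*a1 - a0 - a2 = 0 (mod 17).
  a2 = 2*a1 - a0 mod 17
  a2 = 2*12 - 12 mod 17
  a2 = 24 - 12 mod 17
  a2 = 12 mod 17 = 12
Step 2: The trefoil has determinant 3.
  Number of Fox p-colorings (p prime) is p^2 if p = 3, else p.
  Since 17 does not divide 3, only trivial (constant) colorings exist.
  (Here a0 = a1 = a2 = 12, the constant coloring, which is valid.)
  Total colorings = 17
Step 3: a2 = 12, total Fox 17-colorings = 17

12


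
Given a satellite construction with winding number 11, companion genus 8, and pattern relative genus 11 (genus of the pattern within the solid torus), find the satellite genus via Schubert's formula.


Schubert: g(satellite) = g_rel(pattern) + |winding| * g(companion),
where g_rel(pattern) is the genus of the pattern relative to the solid torus.
= 11 + 11 * 8
= 11 + 88 = 99

99


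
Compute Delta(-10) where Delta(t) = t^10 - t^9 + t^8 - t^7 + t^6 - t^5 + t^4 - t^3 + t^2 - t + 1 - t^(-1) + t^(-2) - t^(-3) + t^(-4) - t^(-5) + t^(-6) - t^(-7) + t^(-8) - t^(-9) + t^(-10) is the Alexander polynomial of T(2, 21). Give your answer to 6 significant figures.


Substituting t = -10 into Delta(t) = t^10 - t^9 + t^8 - t^7 + t^6 - t^5 + t^4 - t^3 + t^2 - t + 1 - t^(-1) + t^(-2) - t^(-3) + t^(-4) - t^(-5) + t^(-6) - t^(-7) + t^(-8) - t^(-9) + t^(-10):
Term values: (10000000000) + (1000000000) + (100000000) + (10000000) + (1000000) + (100000) + (10000) + (1000) + (100) + (10) + (1) + (0.1) + (0.01) + (0.001) + (0.0001) + (1e-05) + (1e-06) + (1e-07) + (1e-08) + (1e-09) + (1e-10)
Sum = 1.111111111e+10
Rounded to 6 significant figures: 1.11111e+10

1.11111e+10


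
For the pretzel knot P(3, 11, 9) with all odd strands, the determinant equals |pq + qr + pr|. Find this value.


Step 1: Compute pq + qr + pr.
pq = 3*11 = 33
qr = 11*9 = 99
pr = 3*9 = 27
pq + qr + pr = 33 + 99 + 27 = 159
Step 2: Take absolute value.
det(P(3,11,9)) = |159| = 159

159


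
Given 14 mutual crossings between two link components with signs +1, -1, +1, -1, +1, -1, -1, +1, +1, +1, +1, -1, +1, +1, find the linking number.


Step 1: Count positive crossings: 9
Step 2: Count negative crossings: 5
Step 3: Sum of signs = 9 - 5 = 4
Step 4: Linking number = sum/2 = 4/2 = 2

2


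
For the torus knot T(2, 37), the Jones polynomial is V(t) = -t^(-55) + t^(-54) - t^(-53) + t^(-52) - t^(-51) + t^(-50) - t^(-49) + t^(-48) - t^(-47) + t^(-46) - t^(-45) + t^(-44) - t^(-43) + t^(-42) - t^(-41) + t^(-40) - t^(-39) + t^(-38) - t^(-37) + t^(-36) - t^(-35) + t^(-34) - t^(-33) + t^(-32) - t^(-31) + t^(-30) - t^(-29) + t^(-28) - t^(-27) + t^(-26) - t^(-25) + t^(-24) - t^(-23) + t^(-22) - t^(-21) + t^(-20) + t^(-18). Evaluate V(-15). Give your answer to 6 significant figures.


Substituting t = -15 into V(t) = -t^(-55) + t^(-54) - t^(-53) + t^(-52) - t^(-51) + t^(-50) - t^(-49) + t^(-48) - t^(-47) + t^(-46) - t^(-45) + t^(-44) - t^(-43) + t^(-42) - t^(-41) + t^(-40) - t^(-39) + t^(-38) - t^(-37) + t^(-36) - t^(-35) + t^(-34) - t^(-33) + t^(-32) - t^(-31) + t^(-30) - t^(-29) + t^(-28) - t^(-27) + t^(-26) - t^(-25) + t^(-24) - t^(-23) + t^(-22) - t^(-21) + t^(-20) + t^(-18):
  (-)t^(-55) = 2.06529e-65
  (+)t^(-54) = 3.09793e-64
  (-)t^(-53) = 4.6469e-63
  (+)t^(-52) = 6.97035e-62
  (-)t^(-51) = 1.04555e-60
  (+)t^(-50) = 1.56833e-59
  (-)t^(-49) = 2.35249e-58
  (+)t^(-48) = 3.52874e-57
  (-)t^(-47) = 5.29311e-56
  (+)t^(-46) = 7.93966e-55
  (-)t^(-45) = 1.19095e-53
  (+)t^(-44) = 1.78642e-52
  (-)t^(-43) = 2.67964e-51
  (+)t^(-42) = 4.01945e-50
  (-)t^(-41) = 6.02918e-49
  (+)t^(-40) = 9.04377e-48
  (-)t^(-39) = 1.35657e-46
  (+)t^(-38) = 2.03485e-45
  (-)t^(-37) = 3.05227e-44
  (+)t^(-36) = 4.57841e-43
  (-)t^(-35) = 6.86761e-42
  (+)t^(-34) = 1.03014e-40
  (-)t^(-33) = 1.54521e-39
  (+)t^(-32) = 2.31782e-38
  (-)t^(-31) = 3.47673e-37
  (+)t^(-30) = 5.2151e-36
  (-)t^(-29) = 7.82264e-35
  (+)t^(-28) = 1.1734e-33
  (-)t^(-27) = 1.76009e-32
  (+)t^(-26) = 2.64014e-31
  (-)t^(-25) = 3.96021e-30
  (+)t^(-24) = 5.94032e-29
  (-)t^(-23) = 8.91048e-28
  (+)t^(-22) = 1.33657e-26
  (-)t^(-21) = 2.00486e-25
  (+)t^(-20) = 3.00729e-24
  (+)t^(-18) = 6.76639e-22
Sum = (2.06529e-65) + (3.09793e-64) + (4.6469e-63) + (6.97035e-62) + (1.04555e-60) + (1.56833e-59) + (2.35249e-58) + (3.52874e-57) + (5.29311e-56) + (7.93966e-55) + (1.19095e-53) + (1.78642e-52) + (2.67964e-51) + (4.01945e-50) + (6.02918e-49) + (9.04377e-48) + (1.35657e-46) + (2.03485e-45) + (3.05227e-44) + (4.57841e-43) + (6.86761e-42) + (1.03014e-40) + (1.54521e-39) + (2.31782e-38) + (3.47673e-37) + (5.2151e-36) + (7.82264e-35) + (1.1734e-33) + (1.76009e-32) + (2.64014e-31) + (3.96021e-30) + (5.94032e-29) + (8.91048e-28) + (1.33657e-26) + (2.00486e-25) + (3.00729e-24) + (6.76639e-22)
= 6.798615774e-22
Rounded to 6 significant figures: 6.79862e-22

6.79862e-22


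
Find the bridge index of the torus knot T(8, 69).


The bridge number of T(p,q) is min(p,q).
min(8, 69) = 8

8


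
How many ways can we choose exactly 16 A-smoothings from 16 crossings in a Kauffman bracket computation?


We choose which 16 of 16 crossings get A-smoothings.
C(16, 16) = 16! / (16! * 0!)
= 1

1


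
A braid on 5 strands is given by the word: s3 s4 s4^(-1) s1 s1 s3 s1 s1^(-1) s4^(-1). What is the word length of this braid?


The word length counts the number of generators (including inverses).
Listing each generator: s3, s4, s4^(-1), s1, s1, s3, s1, s1^(-1), s4^(-1)
There are 9 generators in this braid word.

9


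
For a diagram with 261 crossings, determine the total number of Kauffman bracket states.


Each crossing contributes 2 choices (A-smoothing or B-smoothing).
Total states = 2^261 = 3705346855594118253554271520278013051304639509300498049262642688253220148477952

3705346855594118253554271520278013051304639509300498049262642688253220148477952


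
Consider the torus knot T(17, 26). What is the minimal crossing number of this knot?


For a torus knot T(p, q) with gcd(p,q)=1,
the crossing number is min(p*(q-1), q*(p-1)).
p*(q-1) = 17*25 = 425
q*(p-1) = 26*16 = 416
min(425, 416) = 416

416


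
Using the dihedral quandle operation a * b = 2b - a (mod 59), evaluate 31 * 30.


31 * 30 = 2*30 - 31 mod 59
= 60 - 31 mod 59
= 29 mod 59 = 29

29


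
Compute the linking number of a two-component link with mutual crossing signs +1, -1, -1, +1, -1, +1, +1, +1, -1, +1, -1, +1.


Step 1: Count positive crossings: 7
Step 2: Count negative crossings: 5
Step 3: Sum of signs = 7 - 5 = 2
Step 4: Linking number = sum/2 = 2/2 = 1

1


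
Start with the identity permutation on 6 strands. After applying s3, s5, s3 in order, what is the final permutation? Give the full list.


Starting with identity [1, 2, 3, 4, 5, 6].
Apply generators in sequence:
  After s3: [1, 2, 4, 3, 5, 6]
  After s5: [1, 2, 4, 3, 6, 5]
  After s3: [1, 2, 3, 4, 6, 5]
Final permutation: [1, 2, 3, 4, 6, 5]

[1, 2, 3, 4, 6, 5]


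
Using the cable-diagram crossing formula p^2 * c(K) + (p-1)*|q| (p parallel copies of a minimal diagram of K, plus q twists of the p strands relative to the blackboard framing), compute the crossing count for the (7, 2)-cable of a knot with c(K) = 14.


Step 1: Each of the c(K) crossings of the companion diagram becomes p*p = p^2 crossings among the p parallel strands, and each of the |q| twists s_1 s_2 ... s_(p-1) adds (p-1) crossings.
  Crossings = p^2 * c(K) + (p-1)*|q|
Step 2: = 7^2 * 14 + (7-1)*2
Step 3: = 49*14 + 6*2
Step 4: = 686 + 12 = 698

698


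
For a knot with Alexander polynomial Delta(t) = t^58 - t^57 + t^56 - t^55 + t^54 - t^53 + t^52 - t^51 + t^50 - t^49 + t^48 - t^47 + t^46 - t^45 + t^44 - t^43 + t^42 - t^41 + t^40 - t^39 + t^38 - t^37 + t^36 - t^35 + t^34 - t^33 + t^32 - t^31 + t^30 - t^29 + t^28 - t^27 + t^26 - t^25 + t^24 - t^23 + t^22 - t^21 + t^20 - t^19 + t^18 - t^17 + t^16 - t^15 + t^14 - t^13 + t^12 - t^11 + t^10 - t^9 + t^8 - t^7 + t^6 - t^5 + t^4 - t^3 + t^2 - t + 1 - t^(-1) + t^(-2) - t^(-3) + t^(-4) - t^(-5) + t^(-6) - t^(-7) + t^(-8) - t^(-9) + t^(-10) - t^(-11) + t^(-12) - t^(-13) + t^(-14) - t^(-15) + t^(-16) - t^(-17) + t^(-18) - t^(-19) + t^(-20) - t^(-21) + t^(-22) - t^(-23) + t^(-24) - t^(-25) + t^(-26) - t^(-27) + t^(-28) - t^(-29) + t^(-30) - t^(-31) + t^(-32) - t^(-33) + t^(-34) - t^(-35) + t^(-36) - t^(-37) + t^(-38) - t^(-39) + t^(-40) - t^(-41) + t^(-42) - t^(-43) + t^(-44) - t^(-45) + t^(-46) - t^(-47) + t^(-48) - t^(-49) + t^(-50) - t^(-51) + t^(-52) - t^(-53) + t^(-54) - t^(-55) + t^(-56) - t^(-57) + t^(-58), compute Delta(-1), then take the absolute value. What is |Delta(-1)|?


Step 1: The polynomial has 117 terms with alternating signs, exponents from 58 down to -58.
Step 2: Substitute t = -1. The i-th term has coefficient (-1)^i and exponent (m-i),
  so its value is (-1)^i * (-1)^(m-i) = (-1)^m = 1 for every i.
Step 3: All 117 terms equal 1, so Delta(-1) = 117 * (1) = 117
Step 4: |Delta(-1)| = 117

117


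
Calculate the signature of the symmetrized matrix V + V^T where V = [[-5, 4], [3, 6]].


Step 1: V + V^T = [[-10, 7], [7, 12]]
Step 2: trace = 2, det = -169
Step 3: Discriminant = 2^2 - 4*(-169) = 680
Step 4: Eigenvalues: 14.0384, -12.0384
Step 5: Signature = (# positive eigenvalues) - (# negative eigenvalues) = 0

0


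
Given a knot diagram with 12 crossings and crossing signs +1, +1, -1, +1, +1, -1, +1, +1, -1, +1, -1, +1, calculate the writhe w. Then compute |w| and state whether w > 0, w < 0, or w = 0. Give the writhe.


Step 1: Count positive crossings (+1).
Positive crossings: 8
Step 2: Count negative crossings (-1).
Negative crossings: 4
Step 3: Writhe = (positive) - (negative)
w = 8 - 4 = 4
Step 4: |w| = 4, and w is positive

4


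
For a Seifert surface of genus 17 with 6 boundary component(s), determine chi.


chi = 2 - 2g - b
= 2 - 2*17 - 6
= 2 - 34 - 6 = -38

-38


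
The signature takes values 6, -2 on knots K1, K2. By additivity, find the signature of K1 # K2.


The signature is additive under connected sum.
signature(K1 # K2) = (6) + (-2)
= 4

4


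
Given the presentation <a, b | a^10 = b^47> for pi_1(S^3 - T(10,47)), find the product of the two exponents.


The relation is a^10 = b^47.
Product of exponents = 10 * 47
= 470

470


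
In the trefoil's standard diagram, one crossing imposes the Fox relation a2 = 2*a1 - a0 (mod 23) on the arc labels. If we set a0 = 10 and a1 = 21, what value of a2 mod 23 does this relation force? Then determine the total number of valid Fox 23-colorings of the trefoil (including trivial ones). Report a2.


Step 1: Apply the given crossing relation 2*a1 - a0 - a2 = 0 (mod 23).
  a2 = 2*a1 - a0 mod 23
  a2 = 2*21 - 10 mod 23
  a2 = 42 - 10 mod 23
  a2 = 32 mod 23 = 9
Step 2: The trefoil has determinant 3.
  Number of Fox p-colorings (p prime) is p^2 if p = 3, else p.
  Since 23 does not divide 3, only trivial (constant) colorings exist.
  (So the trial a0 = 10, a1 = 21 with a0 != a1 does NOT extend to a valid coloring of the whole trefoil: the other two crossing relations require 3*(a1 - a0) = 0 (mod 23), which fails.)
  Total colorings = 23
Step 3: a2 = 9, total Fox 23-colorings = 23

9
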